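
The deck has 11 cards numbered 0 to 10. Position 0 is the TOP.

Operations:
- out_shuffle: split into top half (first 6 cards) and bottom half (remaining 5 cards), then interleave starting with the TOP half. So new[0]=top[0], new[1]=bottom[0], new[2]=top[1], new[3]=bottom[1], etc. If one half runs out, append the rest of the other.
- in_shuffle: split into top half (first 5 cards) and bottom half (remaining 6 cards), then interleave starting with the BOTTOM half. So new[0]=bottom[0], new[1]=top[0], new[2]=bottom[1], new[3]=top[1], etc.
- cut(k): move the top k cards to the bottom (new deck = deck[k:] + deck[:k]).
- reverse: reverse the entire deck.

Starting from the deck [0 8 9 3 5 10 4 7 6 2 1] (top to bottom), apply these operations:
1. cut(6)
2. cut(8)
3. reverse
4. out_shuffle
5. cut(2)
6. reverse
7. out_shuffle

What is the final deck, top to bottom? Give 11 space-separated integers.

After op 1 (cut(6)): [4 7 6 2 1 0 8 9 3 5 10]
After op 2 (cut(8)): [3 5 10 4 7 6 2 1 0 8 9]
After op 3 (reverse): [9 8 0 1 2 6 7 4 10 5 3]
After op 4 (out_shuffle): [9 7 8 4 0 10 1 5 2 3 6]
After op 5 (cut(2)): [8 4 0 10 1 5 2 3 6 9 7]
After op 6 (reverse): [7 9 6 3 2 5 1 10 0 4 8]
After op 7 (out_shuffle): [7 1 9 10 6 0 3 4 2 8 5]

Answer: 7 1 9 10 6 0 3 4 2 8 5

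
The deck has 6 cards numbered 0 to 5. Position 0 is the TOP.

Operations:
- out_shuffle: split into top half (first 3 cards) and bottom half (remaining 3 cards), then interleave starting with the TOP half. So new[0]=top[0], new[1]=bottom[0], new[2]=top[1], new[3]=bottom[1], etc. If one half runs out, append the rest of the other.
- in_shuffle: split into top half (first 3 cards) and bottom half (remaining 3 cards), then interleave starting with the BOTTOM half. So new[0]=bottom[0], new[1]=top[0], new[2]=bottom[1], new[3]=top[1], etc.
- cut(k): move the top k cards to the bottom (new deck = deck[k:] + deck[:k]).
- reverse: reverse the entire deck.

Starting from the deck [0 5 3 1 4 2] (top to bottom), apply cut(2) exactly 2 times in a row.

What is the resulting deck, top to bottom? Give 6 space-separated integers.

After op 1 (cut(2)): [3 1 4 2 0 5]
After op 2 (cut(2)): [4 2 0 5 3 1]

Answer: 4 2 0 5 3 1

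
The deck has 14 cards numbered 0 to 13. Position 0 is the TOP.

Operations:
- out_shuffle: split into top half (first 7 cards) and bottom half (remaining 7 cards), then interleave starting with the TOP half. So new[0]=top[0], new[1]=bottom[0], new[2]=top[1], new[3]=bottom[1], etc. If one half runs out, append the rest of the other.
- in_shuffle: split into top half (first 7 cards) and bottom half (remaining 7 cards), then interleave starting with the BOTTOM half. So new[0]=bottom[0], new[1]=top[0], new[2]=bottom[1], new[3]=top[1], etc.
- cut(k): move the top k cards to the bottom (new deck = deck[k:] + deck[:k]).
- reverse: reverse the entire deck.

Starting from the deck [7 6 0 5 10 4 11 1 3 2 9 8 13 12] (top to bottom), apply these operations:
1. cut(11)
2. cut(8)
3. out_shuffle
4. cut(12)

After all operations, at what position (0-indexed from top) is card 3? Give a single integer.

Answer: 8

Derivation:
After op 1 (cut(11)): [8 13 12 7 6 0 5 10 4 11 1 3 2 9]
After op 2 (cut(8)): [4 11 1 3 2 9 8 13 12 7 6 0 5 10]
After op 3 (out_shuffle): [4 13 11 12 1 7 3 6 2 0 9 5 8 10]
After op 4 (cut(12)): [8 10 4 13 11 12 1 7 3 6 2 0 9 5]
Card 3 is at position 8.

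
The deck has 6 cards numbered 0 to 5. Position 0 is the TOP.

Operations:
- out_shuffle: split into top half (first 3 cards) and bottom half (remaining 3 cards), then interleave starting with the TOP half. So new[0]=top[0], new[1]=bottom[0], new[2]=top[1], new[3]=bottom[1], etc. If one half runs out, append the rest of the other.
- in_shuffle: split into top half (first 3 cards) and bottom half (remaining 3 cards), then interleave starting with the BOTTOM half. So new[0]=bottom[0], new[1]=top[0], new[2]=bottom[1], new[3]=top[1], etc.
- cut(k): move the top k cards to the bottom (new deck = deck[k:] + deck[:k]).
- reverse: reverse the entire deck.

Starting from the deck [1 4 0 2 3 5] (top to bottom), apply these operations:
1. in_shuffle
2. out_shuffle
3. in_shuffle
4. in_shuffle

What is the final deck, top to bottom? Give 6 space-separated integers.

Answer: 4 5 0 2 1 3

Derivation:
After op 1 (in_shuffle): [2 1 3 4 5 0]
After op 2 (out_shuffle): [2 4 1 5 3 0]
After op 3 (in_shuffle): [5 2 3 4 0 1]
After op 4 (in_shuffle): [4 5 0 2 1 3]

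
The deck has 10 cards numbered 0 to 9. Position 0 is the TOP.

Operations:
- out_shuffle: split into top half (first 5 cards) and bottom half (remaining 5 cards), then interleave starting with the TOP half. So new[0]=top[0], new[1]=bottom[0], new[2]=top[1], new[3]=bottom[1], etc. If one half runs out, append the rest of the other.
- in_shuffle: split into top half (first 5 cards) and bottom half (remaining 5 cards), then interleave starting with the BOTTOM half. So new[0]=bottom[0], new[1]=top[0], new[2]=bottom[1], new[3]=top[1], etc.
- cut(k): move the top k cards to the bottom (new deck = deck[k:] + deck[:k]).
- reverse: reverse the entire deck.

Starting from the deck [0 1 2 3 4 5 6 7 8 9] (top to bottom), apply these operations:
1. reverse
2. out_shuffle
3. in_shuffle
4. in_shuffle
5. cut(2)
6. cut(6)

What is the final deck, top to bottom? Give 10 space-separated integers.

Answer: 7 1 8 2 5 9 3 6 0 4

Derivation:
After op 1 (reverse): [9 8 7 6 5 4 3 2 1 0]
After op 2 (out_shuffle): [9 4 8 3 7 2 6 1 5 0]
After op 3 (in_shuffle): [2 9 6 4 1 8 5 3 0 7]
After op 4 (in_shuffle): [8 2 5 9 3 6 0 4 7 1]
After op 5 (cut(2)): [5 9 3 6 0 4 7 1 8 2]
After op 6 (cut(6)): [7 1 8 2 5 9 3 6 0 4]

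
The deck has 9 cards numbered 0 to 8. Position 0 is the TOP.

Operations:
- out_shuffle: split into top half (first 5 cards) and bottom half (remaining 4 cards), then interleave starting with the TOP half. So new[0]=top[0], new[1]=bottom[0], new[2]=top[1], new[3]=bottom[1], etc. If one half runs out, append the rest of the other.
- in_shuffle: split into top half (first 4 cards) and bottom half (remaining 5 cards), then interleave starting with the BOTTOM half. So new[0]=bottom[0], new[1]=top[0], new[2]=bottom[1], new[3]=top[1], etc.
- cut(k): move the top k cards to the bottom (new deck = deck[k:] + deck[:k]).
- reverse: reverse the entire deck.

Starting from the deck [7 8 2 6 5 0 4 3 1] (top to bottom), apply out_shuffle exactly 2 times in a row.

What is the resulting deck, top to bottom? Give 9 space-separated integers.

Answer: 7 3 0 6 8 1 4 5 2

Derivation:
After op 1 (out_shuffle): [7 0 8 4 2 3 6 1 5]
After op 2 (out_shuffle): [7 3 0 6 8 1 4 5 2]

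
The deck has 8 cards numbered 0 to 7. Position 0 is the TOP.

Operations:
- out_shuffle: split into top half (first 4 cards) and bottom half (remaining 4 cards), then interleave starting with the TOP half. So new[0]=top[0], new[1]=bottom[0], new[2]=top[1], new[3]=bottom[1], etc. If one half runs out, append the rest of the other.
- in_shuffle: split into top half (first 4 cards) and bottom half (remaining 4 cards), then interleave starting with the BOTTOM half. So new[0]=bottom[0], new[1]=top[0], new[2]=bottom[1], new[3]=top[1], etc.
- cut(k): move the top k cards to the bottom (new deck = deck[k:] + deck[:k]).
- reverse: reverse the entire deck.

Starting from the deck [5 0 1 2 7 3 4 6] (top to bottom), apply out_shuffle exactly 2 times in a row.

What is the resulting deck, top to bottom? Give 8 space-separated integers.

After op 1 (out_shuffle): [5 7 0 3 1 4 2 6]
After op 2 (out_shuffle): [5 1 7 4 0 2 3 6]

Answer: 5 1 7 4 0 2 3 6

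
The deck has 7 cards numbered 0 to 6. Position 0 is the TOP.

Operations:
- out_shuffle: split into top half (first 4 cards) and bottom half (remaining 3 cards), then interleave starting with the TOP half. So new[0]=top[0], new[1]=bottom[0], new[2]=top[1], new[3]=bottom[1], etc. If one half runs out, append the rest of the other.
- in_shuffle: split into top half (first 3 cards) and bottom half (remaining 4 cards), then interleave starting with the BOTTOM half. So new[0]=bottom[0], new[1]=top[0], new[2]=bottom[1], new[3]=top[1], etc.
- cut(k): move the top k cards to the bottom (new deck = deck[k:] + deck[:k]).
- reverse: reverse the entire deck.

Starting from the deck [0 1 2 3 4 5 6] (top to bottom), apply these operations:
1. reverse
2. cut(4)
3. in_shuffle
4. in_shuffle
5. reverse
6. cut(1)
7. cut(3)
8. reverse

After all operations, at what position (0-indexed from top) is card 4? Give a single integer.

Answer: 6

Derivation:
After op 1 (reverse): [6 5 4 3 2 1 0]
After op 2 (cut(4)): [2 1 0 6 5 4 3]
After op 3 (in_shuffle): [6 2 5 1 4 0 3]
After op 4 (in_shuffle): [1 6 4 2 0 5 3]
After op 5 (reverse): [3 5 0 2 4 6 1]
After op 6 (cut(1)): [5 0 2 4 6 1 3]
After op 7 (cut(3)): [4 6 1 3 5 0 2]
After op 8 (reverse): [2 0 5 3 1 6 4]
Card 4 is at position 6.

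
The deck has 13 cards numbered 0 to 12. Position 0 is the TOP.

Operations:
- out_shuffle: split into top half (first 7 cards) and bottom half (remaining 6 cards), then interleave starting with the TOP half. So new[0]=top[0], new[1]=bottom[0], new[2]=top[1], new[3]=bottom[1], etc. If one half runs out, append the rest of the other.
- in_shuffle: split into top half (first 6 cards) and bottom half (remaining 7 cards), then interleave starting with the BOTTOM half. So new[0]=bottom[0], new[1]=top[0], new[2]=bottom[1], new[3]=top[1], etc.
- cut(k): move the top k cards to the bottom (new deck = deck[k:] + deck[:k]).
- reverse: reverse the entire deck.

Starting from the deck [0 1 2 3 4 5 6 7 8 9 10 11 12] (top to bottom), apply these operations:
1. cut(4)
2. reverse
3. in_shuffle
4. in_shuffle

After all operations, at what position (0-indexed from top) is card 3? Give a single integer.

After op 1 (cut(4)): [4 5 6 7 8 9 10 11 12 0 1 2 3]
After op 2 (reverse): [3 2 1 0 12 11 10 9 8 7 6 5 4]
After op 3 (in_shuffle): [10 3 9 2 8 1 7 0 6 12 5 11 4]
After op 4 (in_shuffle): [7 10 0 3 6 9 12 2 5 8 11 1 4]
Card 3 is at position 3.

Answer: 3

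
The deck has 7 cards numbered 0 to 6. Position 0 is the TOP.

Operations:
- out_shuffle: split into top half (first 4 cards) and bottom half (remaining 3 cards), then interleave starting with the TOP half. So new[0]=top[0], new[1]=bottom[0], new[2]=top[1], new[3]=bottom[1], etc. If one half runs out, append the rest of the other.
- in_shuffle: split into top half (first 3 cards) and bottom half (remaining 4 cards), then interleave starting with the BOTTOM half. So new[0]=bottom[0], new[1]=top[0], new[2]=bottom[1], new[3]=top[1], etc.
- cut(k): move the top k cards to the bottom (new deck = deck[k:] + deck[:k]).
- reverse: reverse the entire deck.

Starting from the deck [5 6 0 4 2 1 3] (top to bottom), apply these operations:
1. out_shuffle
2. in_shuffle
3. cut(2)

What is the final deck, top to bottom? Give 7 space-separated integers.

Answer: 0 2 3 6 4 1 5

Derivation:
After op 1 (out_shuffle): [5 2 6 1 0 3 4]
After op 2 (in_shuffle): [1 5 0 2 3 6 4]
After op 3 (cut(2)): [0 2 3 6 4 1 5]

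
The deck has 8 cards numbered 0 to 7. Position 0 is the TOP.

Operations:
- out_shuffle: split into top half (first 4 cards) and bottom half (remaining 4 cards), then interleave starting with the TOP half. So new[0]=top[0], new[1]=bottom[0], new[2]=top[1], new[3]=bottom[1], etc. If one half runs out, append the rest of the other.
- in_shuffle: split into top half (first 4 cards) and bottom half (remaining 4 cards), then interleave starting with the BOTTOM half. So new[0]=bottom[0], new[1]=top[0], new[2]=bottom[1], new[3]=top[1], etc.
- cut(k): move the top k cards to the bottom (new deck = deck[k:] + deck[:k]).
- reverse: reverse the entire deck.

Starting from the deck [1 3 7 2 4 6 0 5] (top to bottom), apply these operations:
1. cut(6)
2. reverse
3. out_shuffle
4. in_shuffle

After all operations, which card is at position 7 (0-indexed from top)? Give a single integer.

Answer: 1

Derivation:
After op 1 (cut(6)): [0 5 1 3 7 2 4 6]
After op 2 (reverse): [6 4 2 7 3 1 5 0]
After op 3 (out_shuffle): [6 3 4 1 2 5 7 0]
After op 4 (in_shuffle): [2 6 5 3 7 4 0 1]
Position 7: card 1.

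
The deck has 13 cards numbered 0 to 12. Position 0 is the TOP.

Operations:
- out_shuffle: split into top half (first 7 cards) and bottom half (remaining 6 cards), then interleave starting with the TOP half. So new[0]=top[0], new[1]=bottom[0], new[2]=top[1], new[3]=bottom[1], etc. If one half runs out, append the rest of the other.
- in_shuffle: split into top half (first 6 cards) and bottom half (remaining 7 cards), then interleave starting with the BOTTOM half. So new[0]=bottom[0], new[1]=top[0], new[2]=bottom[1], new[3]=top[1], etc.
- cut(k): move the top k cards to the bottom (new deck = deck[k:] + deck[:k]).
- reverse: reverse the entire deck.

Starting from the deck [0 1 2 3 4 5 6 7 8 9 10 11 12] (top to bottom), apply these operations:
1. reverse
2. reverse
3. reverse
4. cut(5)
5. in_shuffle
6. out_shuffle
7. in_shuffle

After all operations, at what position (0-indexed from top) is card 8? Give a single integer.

Answer: 10

Derivation:
After op 1 (reverse): [12 11 10 9 8 7 6 5 4 3 2 1 0]
After op 2 (reverse): [0 1 2 3 4 5 6 7 8 9 10 11 12]
After op 3 (reverse): [12 11 10 9 8 7 6 5 4 3 2 1 0]
After op 4 (cut(5)): [7 6 5 4 3 2 1 0 12 11 10 9 8]
After op 5 (in_shuffle): [1 7 0 6 12 5 11 4 10 3 9 2 8]
After op 6 (out_shuffle): [1 4 7 10 0 3 6 9 12 2 5 8 11]
After op 7 (in_shuffle): [6 1 9 4 12 7 2 10 5 0 8 3 11]
Card 8 is at position 10.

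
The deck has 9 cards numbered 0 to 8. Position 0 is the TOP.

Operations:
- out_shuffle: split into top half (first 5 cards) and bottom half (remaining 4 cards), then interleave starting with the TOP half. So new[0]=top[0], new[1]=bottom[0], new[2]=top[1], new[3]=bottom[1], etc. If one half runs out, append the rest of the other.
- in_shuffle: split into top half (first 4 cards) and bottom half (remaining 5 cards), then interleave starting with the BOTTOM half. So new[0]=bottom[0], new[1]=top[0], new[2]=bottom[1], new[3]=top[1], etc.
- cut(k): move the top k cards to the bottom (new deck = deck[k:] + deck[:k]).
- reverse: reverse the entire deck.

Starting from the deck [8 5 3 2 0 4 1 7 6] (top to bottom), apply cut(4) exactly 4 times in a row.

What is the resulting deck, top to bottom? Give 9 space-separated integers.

Answer: 7 6 8 5 3 2 0 4 1

Derivation:
After op 1 (cut(4)): [0 4 1 7 6 8 5 3 2]
After op 2 (cut(4)): [6 8 5 3 2 0 4 1 7]
After op 3 (cut(4)): [2 0 4 1 7 6 8 5 3]
After op 4 (cut(4)): [7 6 8 5 3 2 0 4 1]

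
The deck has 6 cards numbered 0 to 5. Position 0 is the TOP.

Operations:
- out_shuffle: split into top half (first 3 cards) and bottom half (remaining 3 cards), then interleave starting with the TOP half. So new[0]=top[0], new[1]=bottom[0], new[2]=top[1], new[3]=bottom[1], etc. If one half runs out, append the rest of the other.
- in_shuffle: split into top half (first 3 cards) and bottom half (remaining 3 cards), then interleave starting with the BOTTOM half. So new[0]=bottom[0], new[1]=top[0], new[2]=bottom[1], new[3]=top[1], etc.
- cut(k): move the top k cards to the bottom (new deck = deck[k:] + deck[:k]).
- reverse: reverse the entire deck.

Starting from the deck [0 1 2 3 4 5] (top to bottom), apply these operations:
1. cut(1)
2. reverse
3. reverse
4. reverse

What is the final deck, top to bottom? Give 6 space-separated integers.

After op 1 (cut(1)): [1 2 3 4 5 0]
After op 2 (reverse): [0 5 4 3 2 1]
After op 3 (reverse): [1 2 3 4 5 0]
After op 4 (reverse): [0 5 4 3 2 1]

Answer: 0 5 4 3 2 1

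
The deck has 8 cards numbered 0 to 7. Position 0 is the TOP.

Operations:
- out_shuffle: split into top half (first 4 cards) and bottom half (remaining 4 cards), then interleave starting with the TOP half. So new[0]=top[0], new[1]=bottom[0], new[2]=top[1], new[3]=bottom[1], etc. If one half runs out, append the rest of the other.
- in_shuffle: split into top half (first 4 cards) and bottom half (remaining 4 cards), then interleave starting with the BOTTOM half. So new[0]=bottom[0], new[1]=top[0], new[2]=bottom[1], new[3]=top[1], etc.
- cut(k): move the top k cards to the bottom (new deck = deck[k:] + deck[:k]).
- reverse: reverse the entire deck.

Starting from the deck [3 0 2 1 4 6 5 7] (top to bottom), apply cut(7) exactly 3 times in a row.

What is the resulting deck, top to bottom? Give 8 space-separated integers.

Answer: 6 5 7 3 0 2 1 4

Derivation:
After op 1 (cut(7)): [7 3 0 2 1 4 6 5]
After op 2 (cut(7)): [5 7 3 0 2 1 4 6]
After op 3 (cut(7)): [6 5 7 3 0 2 1 4]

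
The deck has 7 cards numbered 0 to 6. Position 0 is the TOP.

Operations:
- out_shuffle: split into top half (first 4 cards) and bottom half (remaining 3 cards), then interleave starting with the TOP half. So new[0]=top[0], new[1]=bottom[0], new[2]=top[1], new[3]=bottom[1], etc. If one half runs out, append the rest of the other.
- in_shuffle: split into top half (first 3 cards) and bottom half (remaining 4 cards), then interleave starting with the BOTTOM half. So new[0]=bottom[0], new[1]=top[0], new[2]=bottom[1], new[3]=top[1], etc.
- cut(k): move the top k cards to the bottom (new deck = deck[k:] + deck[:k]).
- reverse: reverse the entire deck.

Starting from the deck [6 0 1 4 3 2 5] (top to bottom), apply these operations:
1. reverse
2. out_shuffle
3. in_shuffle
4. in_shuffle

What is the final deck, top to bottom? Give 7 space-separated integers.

Answer: 1 0 6 5 2 3 4

Derivation:
After op 1 (reverse): [5 2 3 4 1 0 6]
After op 2 (out_shuffle): [5 1 2 0 3 6 4]
After op 3 (in_shuffle): [0 5 3 1 6 2 4]
After op 4 (in_shuffle): [1 0 6 5 2 3 4]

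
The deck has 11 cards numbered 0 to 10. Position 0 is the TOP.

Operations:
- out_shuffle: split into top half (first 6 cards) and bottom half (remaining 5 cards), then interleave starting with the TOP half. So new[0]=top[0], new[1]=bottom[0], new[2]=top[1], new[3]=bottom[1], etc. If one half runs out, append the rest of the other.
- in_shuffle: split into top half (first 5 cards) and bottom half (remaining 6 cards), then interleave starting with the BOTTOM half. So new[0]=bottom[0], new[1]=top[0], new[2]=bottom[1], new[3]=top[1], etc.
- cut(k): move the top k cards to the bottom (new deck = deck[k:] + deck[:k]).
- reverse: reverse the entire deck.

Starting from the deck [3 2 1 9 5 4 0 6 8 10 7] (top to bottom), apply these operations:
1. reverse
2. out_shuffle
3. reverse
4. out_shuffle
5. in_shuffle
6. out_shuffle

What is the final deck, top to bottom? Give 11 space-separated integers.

After op 1 (reverse): [7 10 8 6 0 4 5 9 1 2 3]
After op 2 (out_shuffle): [7 5 10 9 8 1 6 2 0 3 4]
After op 3 (reverse): [4 3 0 2 6 1 8 9 10 5 7]
After op 4 (out_shuffle): [4 8 3 9 0 10 2 5 6 7 1]
After op 5 (in_shuffle): [10 4 2 8 5 3 6 9 7 0 1]
After op 6 (out_shuffle): [10 6 4 9 2 7 8 0 5 1 3]

Answer: 10 6 4 9 2 7 8 0 5 1 3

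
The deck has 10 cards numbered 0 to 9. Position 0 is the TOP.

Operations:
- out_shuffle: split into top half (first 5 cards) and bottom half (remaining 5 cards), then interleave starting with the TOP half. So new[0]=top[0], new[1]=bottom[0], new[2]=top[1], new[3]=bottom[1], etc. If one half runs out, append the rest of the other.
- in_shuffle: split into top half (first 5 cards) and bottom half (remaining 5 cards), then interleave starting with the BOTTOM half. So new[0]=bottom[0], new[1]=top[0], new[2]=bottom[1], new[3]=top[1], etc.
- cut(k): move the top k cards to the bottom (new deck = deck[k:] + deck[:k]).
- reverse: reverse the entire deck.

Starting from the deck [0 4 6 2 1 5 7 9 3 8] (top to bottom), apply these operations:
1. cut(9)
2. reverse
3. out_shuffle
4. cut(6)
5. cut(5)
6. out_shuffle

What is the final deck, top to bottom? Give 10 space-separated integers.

Answer: 2 5 9 0 6 1 7 8 4 3

Derivation:
After op 1 (cut(9)): [8 0 4 6 2 1 5 7 9 3]
After op 2 (reverse): [3 9 7 5 1 2 6 4 0 8]
After op 3 (out_shuffle): [3 2 9 6 7 4 5 0 1 8]
After op 4 (cut(6)): [5 0 1 8 3 2 9 6 7 4]
After op 5 (cut(5)): [2 9 6 7 4 5 0 1 8 3]
After op 6 (out_shuffle): [2 5 9 0 6 1 7 8 4 3]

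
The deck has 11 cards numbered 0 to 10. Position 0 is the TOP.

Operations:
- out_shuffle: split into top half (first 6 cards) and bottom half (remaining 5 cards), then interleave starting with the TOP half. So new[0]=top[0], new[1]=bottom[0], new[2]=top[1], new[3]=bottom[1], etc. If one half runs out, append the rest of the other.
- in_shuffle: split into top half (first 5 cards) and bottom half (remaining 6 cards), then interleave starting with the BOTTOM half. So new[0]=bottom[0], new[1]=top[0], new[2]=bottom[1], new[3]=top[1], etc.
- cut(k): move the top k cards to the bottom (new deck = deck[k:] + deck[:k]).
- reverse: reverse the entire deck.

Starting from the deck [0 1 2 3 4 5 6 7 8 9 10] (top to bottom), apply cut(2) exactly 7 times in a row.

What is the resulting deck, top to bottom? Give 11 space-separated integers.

After op 1 (cut(2)): [2 3 4 5 6 7 8 9 10 0 1]
After op 2 (cut(2)): [4 5 6 7 8 9 10 0 1 2 3]
After op 3 (cut(2)): [6 7 8 9 10 0 1 2 3 4 5]
After op 4 (cut(2)): [8 9 10 0 1 2 3 4 5 6 7]
After op 5 (cut(2)): [10 0 1 2 3 4 5 6 7 8 9]
After op 6 (cut(2)): [1 2 3 4 5 6 7 8 9 10 0]
After op 7 (cut(2)): [3 4 5 6 7 8 9 10 0 1 2]

Answer: 3 4 5 6 7 8 9 10 0 1 2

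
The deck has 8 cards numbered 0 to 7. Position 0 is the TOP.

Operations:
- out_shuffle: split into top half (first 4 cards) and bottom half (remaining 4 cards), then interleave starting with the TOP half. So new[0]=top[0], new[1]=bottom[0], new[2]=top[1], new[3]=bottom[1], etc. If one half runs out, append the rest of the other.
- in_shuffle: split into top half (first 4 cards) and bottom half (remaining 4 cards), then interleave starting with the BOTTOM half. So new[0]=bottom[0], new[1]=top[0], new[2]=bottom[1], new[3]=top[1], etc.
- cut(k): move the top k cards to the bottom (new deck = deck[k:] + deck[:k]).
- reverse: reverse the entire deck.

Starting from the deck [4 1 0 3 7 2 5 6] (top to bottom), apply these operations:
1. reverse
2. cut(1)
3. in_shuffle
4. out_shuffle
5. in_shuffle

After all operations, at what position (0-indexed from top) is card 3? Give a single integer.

Answer: 6

Derivation:
After op 1 (reverse): [6 5 2 7 3 0 1 4]
After op 2 (cut(1)): [5 2 7 3 0 1 4 6]
After op 3 (in_shuffle): [0 5 1 2 4 7 6 3]
After op 4 (out_shuffle): [0 4 5 7 1 6 2 3]
After op 5 (in_shuffle): [1 0 6 4 2 5 3 7]
Card 3 is at position 6.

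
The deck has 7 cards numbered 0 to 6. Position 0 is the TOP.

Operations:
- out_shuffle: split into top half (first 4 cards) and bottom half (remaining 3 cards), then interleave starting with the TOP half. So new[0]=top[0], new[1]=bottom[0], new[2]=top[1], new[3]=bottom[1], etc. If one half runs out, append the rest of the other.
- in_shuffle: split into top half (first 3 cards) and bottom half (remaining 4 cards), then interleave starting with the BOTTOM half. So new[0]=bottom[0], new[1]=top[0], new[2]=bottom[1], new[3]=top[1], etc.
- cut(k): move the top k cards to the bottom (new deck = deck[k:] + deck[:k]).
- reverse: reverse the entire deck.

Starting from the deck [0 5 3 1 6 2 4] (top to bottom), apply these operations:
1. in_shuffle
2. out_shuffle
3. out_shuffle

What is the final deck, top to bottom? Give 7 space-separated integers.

After op 1 (in_shuffle): [1 0 6 5 2 3 4]
After op 2 (out_shuffle): [1 2 0 3 6 4 5]
After op 3 (out_shuffle): [1 6 2 4 0 5 3]

Answer: 1 6 2 4 0 5 3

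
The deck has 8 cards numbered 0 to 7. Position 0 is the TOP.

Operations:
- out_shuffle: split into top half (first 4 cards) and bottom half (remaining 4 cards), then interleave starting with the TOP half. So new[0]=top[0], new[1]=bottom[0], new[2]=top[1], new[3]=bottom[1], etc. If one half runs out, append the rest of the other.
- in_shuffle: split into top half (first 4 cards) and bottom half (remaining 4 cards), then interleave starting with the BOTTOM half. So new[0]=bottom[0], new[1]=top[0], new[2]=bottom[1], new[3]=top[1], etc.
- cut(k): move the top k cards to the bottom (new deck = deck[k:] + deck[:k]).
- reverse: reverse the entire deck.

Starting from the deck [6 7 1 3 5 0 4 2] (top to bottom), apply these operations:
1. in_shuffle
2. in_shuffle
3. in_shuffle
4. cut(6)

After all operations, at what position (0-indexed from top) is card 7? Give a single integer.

Answer: 0

Derivation:
After op 1 (in_shuffle): [5 6 0 7 4 1 2 3]
After op 2 (in_shuffle): [4 5 1 6 2 0 3 7]
After op 3 (in_shuffle): [2 4 0 5 3 1 7 6]
After op 4 (cut(6)): [7 6 2 4 0 5 3 1]
Card 7 is at position 0.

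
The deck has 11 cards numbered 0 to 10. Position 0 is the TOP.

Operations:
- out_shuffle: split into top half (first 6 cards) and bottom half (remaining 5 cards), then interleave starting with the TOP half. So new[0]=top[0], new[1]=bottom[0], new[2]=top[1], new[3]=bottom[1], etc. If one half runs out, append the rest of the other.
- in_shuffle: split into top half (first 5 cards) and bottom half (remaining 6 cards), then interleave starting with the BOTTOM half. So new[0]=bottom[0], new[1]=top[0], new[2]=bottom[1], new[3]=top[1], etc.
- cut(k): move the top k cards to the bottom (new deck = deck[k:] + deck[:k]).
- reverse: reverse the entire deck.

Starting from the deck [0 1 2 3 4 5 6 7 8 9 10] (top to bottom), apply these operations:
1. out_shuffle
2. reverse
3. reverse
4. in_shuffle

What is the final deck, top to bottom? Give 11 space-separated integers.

Answer: 8 0 3 6 9 1 4 7 10 2 5

Derivation:
After op 1 (out_shuffle): [0 6 1 7 2 8 3 9 4 10 5]
After op 2 (reverse): [5 10 4 9 3 8 2 7 1 6 0]
After op 3 (reverse): [0 6 1 7 2 8 3 9 4 10 5]
After op 4 (in_shuffle): [8 0 3 6 9 1 4 7 10 2 5]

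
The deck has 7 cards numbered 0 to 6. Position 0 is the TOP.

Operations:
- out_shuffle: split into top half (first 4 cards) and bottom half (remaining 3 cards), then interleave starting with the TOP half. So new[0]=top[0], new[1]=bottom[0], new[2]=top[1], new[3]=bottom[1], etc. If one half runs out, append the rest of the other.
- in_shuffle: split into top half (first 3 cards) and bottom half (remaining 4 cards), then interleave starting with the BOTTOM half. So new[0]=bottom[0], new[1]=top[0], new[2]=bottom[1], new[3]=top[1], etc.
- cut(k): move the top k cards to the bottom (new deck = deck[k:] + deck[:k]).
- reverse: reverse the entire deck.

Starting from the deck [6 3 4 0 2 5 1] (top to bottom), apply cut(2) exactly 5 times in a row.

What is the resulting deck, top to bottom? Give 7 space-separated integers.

Answer: 0 2 5 1 6 3 4

Derivation:
After op 1 (cut(2)): [4 0 2 5 1 6 3]
After op 2 (cut(2)): [2 5 1 6 3 4 0]
After op 3 (cut(2)): [1 6 3 4 0 2 5]
After op 4 (cut(2)): [3 4 0 2 5 1 6]
After op 5 (cut(2)): [0 2 5 1 6 3 4]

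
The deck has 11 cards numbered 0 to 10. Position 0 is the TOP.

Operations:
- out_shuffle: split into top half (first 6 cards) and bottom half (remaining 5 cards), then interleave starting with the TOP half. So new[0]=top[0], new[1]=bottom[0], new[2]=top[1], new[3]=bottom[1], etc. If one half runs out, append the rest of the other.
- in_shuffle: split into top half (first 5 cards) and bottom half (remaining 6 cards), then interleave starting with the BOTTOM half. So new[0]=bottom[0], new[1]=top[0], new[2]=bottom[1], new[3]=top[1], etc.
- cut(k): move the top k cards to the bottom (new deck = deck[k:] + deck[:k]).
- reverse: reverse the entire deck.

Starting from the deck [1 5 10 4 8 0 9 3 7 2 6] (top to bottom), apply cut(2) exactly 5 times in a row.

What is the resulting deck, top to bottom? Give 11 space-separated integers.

After op 1 (cut(2)): [10 4 8 0 9 3 7 2 6 1 5]
After op 2 (cut(2)): [8 0 9 3 7 2 6 1 5 10 4]
After op 3 (cut(2)): [9 3 7 2 6 1 5 10 4 8 0]
After op 4 (cut(2)): [7 2 6 1 5 10 4 8 0 9 3]
After op 5 (cut(2)): [6 1 5 10 4 8 0 9 3 7 2]

Answer: 6 1 5 10 4 8 0 9 3 7 2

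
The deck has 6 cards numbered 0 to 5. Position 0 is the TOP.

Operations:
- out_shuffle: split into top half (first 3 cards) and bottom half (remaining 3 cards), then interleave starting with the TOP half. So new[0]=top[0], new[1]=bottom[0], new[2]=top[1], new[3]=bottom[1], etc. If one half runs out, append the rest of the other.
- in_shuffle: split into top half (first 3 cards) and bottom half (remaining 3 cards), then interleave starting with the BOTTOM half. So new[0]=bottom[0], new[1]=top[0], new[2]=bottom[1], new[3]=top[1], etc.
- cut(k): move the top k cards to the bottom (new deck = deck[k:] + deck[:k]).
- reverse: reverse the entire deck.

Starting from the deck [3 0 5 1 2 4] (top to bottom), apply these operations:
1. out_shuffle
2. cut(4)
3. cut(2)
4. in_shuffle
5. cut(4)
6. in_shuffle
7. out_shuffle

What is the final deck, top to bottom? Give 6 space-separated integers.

Answer: 3 0 4 1 5 2

Derivation:
After op 1 (out_shuffle): [3 1 0 2 5 4]
After op 2 (cut(4)): [5 4 3 1 0 2]
After op 3 (cut(2)): [3 1 0 2 5 4]
After op 4 (in_shuffle): [2 3 5 1 4 0]
After op 5 (cut(4)): [4 0 2 3 5 1]
After op 6 (in_shuffle): [3 4 5 0 1 2]
After op 7 (out_shuffle): [3 0 4 1 5 2]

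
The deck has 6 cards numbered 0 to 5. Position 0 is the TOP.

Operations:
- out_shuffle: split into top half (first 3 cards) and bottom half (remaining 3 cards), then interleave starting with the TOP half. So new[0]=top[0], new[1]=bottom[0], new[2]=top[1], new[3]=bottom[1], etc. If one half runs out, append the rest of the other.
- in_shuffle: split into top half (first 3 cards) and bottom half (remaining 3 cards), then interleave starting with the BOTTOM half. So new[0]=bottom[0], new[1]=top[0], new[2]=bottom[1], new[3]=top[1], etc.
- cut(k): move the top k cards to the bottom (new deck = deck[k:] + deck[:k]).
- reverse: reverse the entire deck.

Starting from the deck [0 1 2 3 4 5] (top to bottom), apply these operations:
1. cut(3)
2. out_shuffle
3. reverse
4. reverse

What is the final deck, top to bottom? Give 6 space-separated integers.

Answer: 3 0 4 1 5 2

Derivation:
After op 1 (cut(3)): [3 4 5 0 1 2]
After op 2 (out_shuffle): [3 0 4 1 5 2]
After op 3 (reverse): [2 5 1 4 0 3]
After op 4 (reverse): [3 0 4 1 5 2]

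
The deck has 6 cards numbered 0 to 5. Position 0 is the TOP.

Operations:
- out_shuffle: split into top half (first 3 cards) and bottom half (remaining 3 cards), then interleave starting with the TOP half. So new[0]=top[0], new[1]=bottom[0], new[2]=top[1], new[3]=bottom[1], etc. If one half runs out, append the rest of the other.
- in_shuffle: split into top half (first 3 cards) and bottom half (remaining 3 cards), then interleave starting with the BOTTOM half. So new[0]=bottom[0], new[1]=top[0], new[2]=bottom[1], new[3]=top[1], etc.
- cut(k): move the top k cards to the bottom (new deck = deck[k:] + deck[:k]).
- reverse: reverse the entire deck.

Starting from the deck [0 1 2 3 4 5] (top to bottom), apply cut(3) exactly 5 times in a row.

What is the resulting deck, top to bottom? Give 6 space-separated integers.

Answer: 3 4 5 0 1 2

Derivation:
After op 1 (cut(3)): [3 4 5 0 1 2]
After op 2 (cut(3)): [0 1 2 3 4 5]
After op 3 (cut(3)): [3 4 5 0 1 2]
After op 4 (cut(3)): [0 1 2 3 4 5]
After op 5 (cut(3)): [3 4 5 0 1 2]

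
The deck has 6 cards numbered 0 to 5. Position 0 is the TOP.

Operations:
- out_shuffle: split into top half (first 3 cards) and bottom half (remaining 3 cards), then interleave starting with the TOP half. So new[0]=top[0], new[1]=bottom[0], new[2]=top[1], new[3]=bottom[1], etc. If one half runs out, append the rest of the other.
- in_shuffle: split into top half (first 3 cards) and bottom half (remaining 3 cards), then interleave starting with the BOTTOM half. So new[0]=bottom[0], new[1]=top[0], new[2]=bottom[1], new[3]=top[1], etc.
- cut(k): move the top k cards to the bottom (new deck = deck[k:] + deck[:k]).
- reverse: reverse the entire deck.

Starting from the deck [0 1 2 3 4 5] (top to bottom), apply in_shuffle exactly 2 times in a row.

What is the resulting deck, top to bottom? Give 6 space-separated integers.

After op 1 (in_shuffle): [3 0 4 1 5 2]
After op 2 (in_shuffle): [1 3 5 0 2 4]

Answer: 1 3 5 0 2 4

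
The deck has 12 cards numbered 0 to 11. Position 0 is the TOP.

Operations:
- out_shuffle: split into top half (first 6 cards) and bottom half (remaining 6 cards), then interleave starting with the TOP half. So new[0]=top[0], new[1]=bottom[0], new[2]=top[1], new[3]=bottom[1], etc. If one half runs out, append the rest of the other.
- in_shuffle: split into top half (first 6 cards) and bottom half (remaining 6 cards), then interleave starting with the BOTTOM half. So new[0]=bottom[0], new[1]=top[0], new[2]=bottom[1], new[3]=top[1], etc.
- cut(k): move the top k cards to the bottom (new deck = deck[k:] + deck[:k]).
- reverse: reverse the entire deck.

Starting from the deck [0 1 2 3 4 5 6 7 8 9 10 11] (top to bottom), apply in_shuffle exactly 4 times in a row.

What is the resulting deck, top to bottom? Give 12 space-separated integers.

Answer: 8 4 0 9 5 1 10 6 2 11 7 3

Derivation:
After op 1 (in_shuffle): [6 0 7 1 8 2 9 3 10 4 11 5]
After op 2 (in_shuffle): [9 6 3 0 10 7 4 1 11 8 5 2]
After op 3 (in_shuffle): [4 9 1 6 11 3 8 0 5 10 2 7]
After op 4 (in_shuffle): [8 4 0 9 5 1 10 6 2 11 7 3]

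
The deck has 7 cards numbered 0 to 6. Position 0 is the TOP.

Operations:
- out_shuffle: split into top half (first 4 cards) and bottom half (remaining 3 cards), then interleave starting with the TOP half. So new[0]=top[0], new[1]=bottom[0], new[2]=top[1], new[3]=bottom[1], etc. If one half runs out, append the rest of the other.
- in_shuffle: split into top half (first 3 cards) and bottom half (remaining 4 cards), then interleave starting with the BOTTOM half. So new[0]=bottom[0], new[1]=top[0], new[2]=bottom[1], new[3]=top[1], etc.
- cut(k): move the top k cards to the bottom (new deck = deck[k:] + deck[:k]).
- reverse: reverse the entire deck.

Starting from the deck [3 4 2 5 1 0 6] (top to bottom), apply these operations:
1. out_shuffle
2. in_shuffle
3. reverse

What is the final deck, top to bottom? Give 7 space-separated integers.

After op 1 (out_shuffle): [3 1 4 0 2 6 5]
After op 2 (in_shuffle): [0 3 2 1 6 4 5]
After op 3 (reverse): [5 4 6 1 2 3 0]

Answer: 5 4 6 1 2 3 0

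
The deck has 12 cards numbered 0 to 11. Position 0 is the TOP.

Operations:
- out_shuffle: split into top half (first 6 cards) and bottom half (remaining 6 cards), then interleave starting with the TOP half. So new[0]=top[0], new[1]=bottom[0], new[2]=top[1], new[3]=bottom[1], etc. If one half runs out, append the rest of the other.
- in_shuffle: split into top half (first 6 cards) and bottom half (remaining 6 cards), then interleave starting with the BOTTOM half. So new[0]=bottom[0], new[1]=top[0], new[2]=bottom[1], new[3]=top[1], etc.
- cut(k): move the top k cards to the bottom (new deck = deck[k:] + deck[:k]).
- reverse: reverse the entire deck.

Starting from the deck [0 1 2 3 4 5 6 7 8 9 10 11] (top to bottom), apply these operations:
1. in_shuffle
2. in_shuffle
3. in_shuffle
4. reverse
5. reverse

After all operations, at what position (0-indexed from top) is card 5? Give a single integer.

Answer: 8

Derivation:
After op 1 (in_shuffle): [6 0 7 1 8 2 9 3 10 4 11 5]
After op 2 (in_shuffle): [9 6 3 0 10 7 4 1 11 8 5 2]
After op 3 (in_shuffle): [4 9 1 6 11 3 8 0 5 10 2 7]
After op 4 (reverse): [7 2 10 5 0 8 3 11 6 1 9 4]
After op 5 (reverse): [4 9 1 6 11 3 8 0 5 10 2 7]
Card 5 is at position 8.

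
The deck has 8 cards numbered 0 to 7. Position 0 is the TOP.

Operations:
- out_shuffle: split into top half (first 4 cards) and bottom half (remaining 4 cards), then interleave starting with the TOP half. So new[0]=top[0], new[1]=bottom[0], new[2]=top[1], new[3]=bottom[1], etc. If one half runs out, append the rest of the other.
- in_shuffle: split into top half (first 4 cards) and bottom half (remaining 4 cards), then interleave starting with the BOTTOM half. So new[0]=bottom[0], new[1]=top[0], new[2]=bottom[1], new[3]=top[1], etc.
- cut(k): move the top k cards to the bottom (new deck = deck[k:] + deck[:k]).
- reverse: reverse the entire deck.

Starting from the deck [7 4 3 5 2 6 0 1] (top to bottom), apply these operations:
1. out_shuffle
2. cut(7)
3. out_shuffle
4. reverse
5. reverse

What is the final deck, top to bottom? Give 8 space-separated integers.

After op 1 (out_shuffle): [7 2 4 6 3 0 5 1]
After op 2 (cut(7)): [1 7 2 4 6 3 0 5]
After op 3 (out_shuffle): [1 6 7 3 2 0 4 5]
After op 4 (reverse): [5 4 0 2 3 7 6 1]
After op 5 (reverse): [1 6 7 3 2 0 4 5]

Answer: 1 6 7 3 2 0 4 5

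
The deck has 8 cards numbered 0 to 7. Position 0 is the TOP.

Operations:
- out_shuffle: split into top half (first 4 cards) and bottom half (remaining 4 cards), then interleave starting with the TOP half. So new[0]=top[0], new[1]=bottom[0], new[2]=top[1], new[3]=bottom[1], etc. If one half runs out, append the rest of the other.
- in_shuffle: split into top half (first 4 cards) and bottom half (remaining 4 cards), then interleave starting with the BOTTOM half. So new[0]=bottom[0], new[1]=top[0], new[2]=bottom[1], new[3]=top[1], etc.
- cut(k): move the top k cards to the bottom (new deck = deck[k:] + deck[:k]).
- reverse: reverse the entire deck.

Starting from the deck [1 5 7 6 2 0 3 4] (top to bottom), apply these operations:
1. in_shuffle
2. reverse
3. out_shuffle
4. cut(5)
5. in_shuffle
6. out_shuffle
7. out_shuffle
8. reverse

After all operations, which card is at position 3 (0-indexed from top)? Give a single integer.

After op 1 (in_shuffle): [2 1 0 5 3 7 4 6]
After op 2 (reverse): [6 4 7 3 5 0 1 2]
After op 3 (out_shuffle): [6 5 4 0 7 1 3 2]
After op 4 (cut(5)): [1 3 2 6 5 4 0 7]
After op 5 (in_shuffle): [5 1 4 3 0 2 7 6]
After op 6 (out_shuffle): [5 0 1 2 4 7 3 6]
After op 7 (out_shuffle): [5 4 0 7 1 3 2 6]
After op 8 (reverse): [6 2 3 1 7 0 4 5]
Position 3: card 1.

Answer: 1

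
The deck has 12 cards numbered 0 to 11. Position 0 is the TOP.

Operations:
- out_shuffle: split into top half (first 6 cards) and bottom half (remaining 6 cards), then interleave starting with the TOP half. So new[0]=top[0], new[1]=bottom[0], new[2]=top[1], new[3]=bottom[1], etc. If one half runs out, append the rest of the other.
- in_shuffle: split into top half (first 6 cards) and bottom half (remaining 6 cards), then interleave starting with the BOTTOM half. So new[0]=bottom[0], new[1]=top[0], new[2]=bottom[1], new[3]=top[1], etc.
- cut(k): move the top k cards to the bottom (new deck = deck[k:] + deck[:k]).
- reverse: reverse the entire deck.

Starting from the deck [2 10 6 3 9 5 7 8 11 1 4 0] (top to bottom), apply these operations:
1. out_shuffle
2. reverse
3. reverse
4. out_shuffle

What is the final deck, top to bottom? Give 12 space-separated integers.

Answer: 2 3 7 1 10 9 8 4 6 5 11 0

Derivation:
After op 1 (out_shuffle): [2 7 10 8 6 11 3 1 9 4 5 0]
After op 2 (reverse): [0 5 4 9 1 3 11 6 8 10 7 2]
After op 3 (reverse): [2 7 10 8 6 11 3 1 9 4 5 0]
After op 4 (out_shuffle): [2 3 7 1 10 9 8 4 6 5 11 0]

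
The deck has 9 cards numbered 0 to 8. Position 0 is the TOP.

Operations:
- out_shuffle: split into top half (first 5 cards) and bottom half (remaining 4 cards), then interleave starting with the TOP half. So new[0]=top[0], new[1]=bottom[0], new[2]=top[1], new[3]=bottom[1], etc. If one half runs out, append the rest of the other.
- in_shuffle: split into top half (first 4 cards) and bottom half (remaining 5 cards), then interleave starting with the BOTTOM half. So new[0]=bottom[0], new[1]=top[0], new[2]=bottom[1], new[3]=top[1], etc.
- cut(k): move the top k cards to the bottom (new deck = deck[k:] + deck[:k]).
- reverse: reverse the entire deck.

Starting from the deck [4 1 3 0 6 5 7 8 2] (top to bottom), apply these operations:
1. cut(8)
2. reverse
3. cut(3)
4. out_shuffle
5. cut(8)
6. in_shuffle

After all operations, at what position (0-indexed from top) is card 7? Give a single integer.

Answer: 4

Derivation:
After op 1 (cut(8)): [2 4 1 3 0 6 5 7 8]
After op 2 (reverse): [8 7 5 6 0 3 1 4 2]
After op 3 (cut(3)): [6 0 3 1 4 2 8 7 5]
After op 4 (out_shuffle): [6 2 0 8 3 7 1 5 4]
After op 5 (cut(8)): [4 6 2 0 8 3 7 1 5]
After op 6 (in_shuffle): [8 4 3 6 7 2 1 0 5]
Card 7 is at position 4.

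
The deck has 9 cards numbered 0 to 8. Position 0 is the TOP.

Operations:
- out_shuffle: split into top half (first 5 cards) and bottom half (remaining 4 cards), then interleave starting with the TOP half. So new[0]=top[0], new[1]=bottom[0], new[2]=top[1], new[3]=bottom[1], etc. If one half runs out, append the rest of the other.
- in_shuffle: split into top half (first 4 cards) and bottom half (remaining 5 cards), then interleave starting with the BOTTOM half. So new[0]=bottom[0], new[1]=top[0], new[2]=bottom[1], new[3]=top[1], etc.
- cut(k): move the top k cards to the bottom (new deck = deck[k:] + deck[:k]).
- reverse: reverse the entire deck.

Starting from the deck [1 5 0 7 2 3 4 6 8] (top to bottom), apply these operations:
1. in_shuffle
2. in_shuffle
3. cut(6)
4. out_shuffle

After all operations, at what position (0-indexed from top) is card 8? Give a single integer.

Answer: 4

Derivation:
After op 1 (in_shuffle): [2 1 3 5 4 0 6 7 8]
After op 2 (in_shuffle): [4 2 0 1 6 3 7 5 8]
After op 3 (cut(6)): [7 5 8 4 2 0 1 6 3]
After op 4 (out_shuffle): [7 0 5 1 8 6 4 3 2]
Card 8 is at position 4.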